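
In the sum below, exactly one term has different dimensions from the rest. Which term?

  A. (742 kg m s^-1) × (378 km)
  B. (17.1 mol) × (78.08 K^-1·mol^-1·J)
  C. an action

Dimensions:
  A. [kg·m·s⁻¹] · [m] = kg·m²·s⁻¹
  B. [mol] · [kg·m²·s⁻²·K⁻¹·mol⁻¹] = kg·m²·s⁻²·K⁻¹
  C. [action] = kg·m²·s⁻¹
All reduce to kg·m²·s⁻¹ except B., which is kg·m²·s⁻²·K⁻¹.

B.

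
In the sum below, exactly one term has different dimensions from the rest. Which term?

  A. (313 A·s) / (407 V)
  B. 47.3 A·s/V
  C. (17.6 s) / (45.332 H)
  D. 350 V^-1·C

In SI base units:
  A. [s·A] / [kg·m²·s⁻³·A⁻¹] = kg⁻¹·m⁻²·s⁴·A²
  B. A·s·V⁻¹ = A·s·(J·C⁻¹)⁻¹ = kg⁻¹·m⁻²·s⁴·A²
  C. [s] / [kg·m²·s⁻²·A⁻²] = kg⁻¹·m⁻²·s³·A²
  D. C·V⁻¹ = s·A·(J·C⁻¹)⁻¹ = kg⁻¹·m⁻²·s⁴·A²
All reduce to kg⁻¹·m⁻²·s⁴·A² except C., which is kg⁻¹·m⁻²·s³·A².

C.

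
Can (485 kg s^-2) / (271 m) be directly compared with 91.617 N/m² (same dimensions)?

In SI base units:
  (485 kg s^-2) / (271 m):  [kg·s⁻²] / [m] = kg·m⁻¹·s⁻²
  91.617 N/m²:  N·m⁻² = kg·m·s⁻²·m⁻² = kg·m⁻¹·s⁻²
Both are kg·m⁻¹·s⁻², so they have the same dimensions and can be added.

Yes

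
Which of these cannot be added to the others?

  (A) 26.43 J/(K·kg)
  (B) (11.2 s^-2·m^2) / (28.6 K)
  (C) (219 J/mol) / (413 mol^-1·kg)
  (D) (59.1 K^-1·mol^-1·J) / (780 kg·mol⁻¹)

In SI base units:
  (A) J·kg⁻¹·K⁻¹ = N·m·kg⁻¹·K⁻¹ = m²·s⁻²·K⁻¹
  (B) [m²·s⁻²] / [K] = m²·s⁻²·K⁻¹
  (C) [kg·m²·s⁻²·mol⁻¹] / [kg·mol⁻¹] = m²·s⁻²
  (D) [kg·m²·s⁻²·K⁻¹·mol⁻¹] / [kg·mol⁻¹] = m²·s⁻²·K⁻¹
All reduce to m²·s⁻²·K⁻¹ except (C), which is m²·s⁻².

(C)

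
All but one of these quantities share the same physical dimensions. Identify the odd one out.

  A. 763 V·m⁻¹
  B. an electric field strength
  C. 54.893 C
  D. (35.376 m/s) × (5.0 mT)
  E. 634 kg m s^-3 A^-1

Expand each in SI base units:
  A. V·m⁻¹ = J·C⁻¹·m⁻¹ = kg·m·s⁻³·A⁻¹
  B. [electric field strength] = kg·m·s⁻³·A⁻¹
  C. C = s·A
  D. [m·s⁻¹] · [kg·s⁻²·A⁻¹] = kg·m·s⁻³·A⁻¹
  E. kg·m·s⁻³·A⁻¹
All reduce to kg·m·s⁻³·A⁻¹ except C., which is s·A.

C.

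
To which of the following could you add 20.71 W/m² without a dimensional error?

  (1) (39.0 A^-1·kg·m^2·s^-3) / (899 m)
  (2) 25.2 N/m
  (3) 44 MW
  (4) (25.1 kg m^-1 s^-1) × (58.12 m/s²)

Reference: W·m⁻² = J·s⁻¹·m⁻² = kg·s⁻³.
Each option:
  (1) [kg·m²·s⁻³·A⁻¹] / [m] = kg·m·s⁻³·A⁻¹
  (2) N·m⁻¹ = kg·m·s⁻²·m⁻¹ = kg·s⁻²
  (3) W = J·s⁻¹ = kg·m²·s⁻³
  (4) [kg·m⁻¹·s⁻¹] · [m·s⁻²] = kg·s⁻³  ← same
Only (4) matches kg·s⁻³.

(4)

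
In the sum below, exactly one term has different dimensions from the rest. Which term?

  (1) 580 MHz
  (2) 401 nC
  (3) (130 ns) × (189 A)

(1)

Expand each in SI base units:
  (1) Hz = s⁻¹
  (2) C = s·A
  (3) [s] · [A] = s·A
All reduce to s·A except (1), which is s⁻¹.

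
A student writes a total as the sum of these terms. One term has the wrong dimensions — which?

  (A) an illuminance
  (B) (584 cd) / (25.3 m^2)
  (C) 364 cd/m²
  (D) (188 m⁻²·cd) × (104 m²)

Reduce each to base SI dimensions:
  (A) [illuminance] = m⁻²·cd
  (B) [cd] / [m²] = m⁻²·cd
  (C) cd·m⁻² = m⁻²·cd
  (D) [m⁻²·cd] · [m²] = cd
All reduce to m⁻²·cd except (D), which is cd.

(D)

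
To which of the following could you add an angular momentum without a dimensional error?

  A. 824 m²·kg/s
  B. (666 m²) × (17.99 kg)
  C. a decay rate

A.

Reference: [angular momentum] = kg·m²·s⁻¹.
Each option:
  A. kg·m²·s⁻¹  ← same
  B. [m²] · [kg] = kg·m²
  C. [decay rate] = s⁻¹
Only A. matches kg·m²·s⁻¹.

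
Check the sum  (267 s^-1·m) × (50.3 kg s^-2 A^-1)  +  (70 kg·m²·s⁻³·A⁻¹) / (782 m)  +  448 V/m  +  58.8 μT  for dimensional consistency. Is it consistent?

No

Expand each in SI base units:
  (267 s^-1·m) × (50.3 kg s^-2 A^-1):  [m·s⁻¹] · [kg·s⁻²·A⁻¹] = kg·m·s⁻³·A⁻¹
  (70 kg·m²·s⁻³·A⁻¹) / (782 m):  [kg·m²·s⁻³·A⁻¹] / [m] = kg·m·s⁻³·A⁻¹
  448 V/m:  V·m⁻¹ = J·C⁻¹·m⁻¹ = kg·m·s⁻³·A⁻¹
  58.8 μT:  T = Wb·m⁻² = kg·s⁻²·A⁻¹
The terms do not share a single dimension (kg·m·s⁻³·A⁻¹ vs kg·s⁻²·A⁻¹).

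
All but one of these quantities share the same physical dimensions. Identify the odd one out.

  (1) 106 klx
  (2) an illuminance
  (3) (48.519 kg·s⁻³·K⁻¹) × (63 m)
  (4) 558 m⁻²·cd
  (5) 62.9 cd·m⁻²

(3)

In SI base units:
  (1) lx = lm·m⁻² = m⁻²·cd
  (2) [illuminance] = m⁻²·cd
  (3) [kg·s⁻³·K⁻¹] · [m] = kg·m·s⁻³·K⁻¹
  (4) m⁻²·cd
  (5) cd·m⁻² = m⁻²·cd
All reduce to m⁻²·cd except (3), which is kg·m·s⁻³·K⁻¹.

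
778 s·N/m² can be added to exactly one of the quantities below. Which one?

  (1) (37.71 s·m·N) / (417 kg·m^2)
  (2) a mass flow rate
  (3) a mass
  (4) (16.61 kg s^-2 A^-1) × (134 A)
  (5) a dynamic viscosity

(5)

Reference: N·s·m⁻² = kg·m·s⁻²·s·m⁻² = kg·m⁻¹·s⁻¹.
Each option:
  (1) [kg·m²·s⁻¹] / [kg·m²] = s⁻¹
  (2) [mass flow rate] = kg·s⁻¹
  (3) [mass] = kg
  (4) [kg·s⁻²·A⁻¹] · [A] = kg·s⁻²
  (5) [dynamic viscosity] = kg·m⁻¹·s⁻¹  ← same
Only (5) matches kg·m⁻¹·s⁻¹.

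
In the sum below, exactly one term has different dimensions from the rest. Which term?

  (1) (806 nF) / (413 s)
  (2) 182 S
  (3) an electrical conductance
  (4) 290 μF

Reduce each to base SI dimensions:
  (1) [kg⁻¹·m⁻²·s⁴·A²] / [s] = kg⁻¹·m⁻²·s³·A²
  (2) S = Ω⁻¹ = kg⁻¹·m⁻²·s³·A²
  (3) [electrical conductance] = kg⁻¹·m⁻²·s³·A²
  (4) F = C·V⁻¹ = kg⁻¹·m⁻²·s⁴·A²
All reduce to kg⁻¹·m⁻²·s³·A² except (4), which is kg⁻¹·m⁻²·s⁴·A².

(4)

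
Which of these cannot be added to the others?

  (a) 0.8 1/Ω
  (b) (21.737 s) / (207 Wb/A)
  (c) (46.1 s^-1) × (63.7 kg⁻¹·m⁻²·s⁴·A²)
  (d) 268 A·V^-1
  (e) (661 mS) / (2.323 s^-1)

(e)

Work out the base dimensions of each:
  (a) Ω⁻¹ = (V·A⁻¹)⁻¹ = kg⁻¹·m⁻²·s³·A²
  (b) [s] / [kg·m²·s⁻²·A⁻²] = kg⁻¹·m⁻²·s³·A²
  (c) [s⁻¹] · [kg⁻¹·m⁻²·s⁴·A²] = kg⁻¹·m⁻²·s³·A²
  (d) A·V⁻¹ = A·(J·C⁻¹)⁻¹ = kg⁻¹·m⁻²·s³·A²
  (e) [kg⁻¹·m⁻²·s³·A²] / [s⁻¹] = kg⁻¹·m⁻²·s⁴·A²
All reduce to kg⁻¹·m⁻²·s³·A² except (e), which is kg⁻¹·m⁻²·s⁴·A².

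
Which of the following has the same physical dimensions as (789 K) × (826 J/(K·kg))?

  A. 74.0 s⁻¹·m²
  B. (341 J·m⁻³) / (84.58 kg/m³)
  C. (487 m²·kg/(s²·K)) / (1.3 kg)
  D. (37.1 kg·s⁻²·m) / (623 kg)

Reference: [K] · [m²·s⁻²·K⁻¹] = m²·s⁻².
Each option:
  A. m²·s⁻¹
  B. [kg·m⁻¹·s⁻²] / [kg·m⁻³] = m²·s⁻²  ← same
  C. [kg·m²·s⁻²·K⁻¹] / [kg] = m²·s⁻²·K⁻¹
  D. [kg·m·s⁻²] / [kg] = m·s⁻²
Only B. matches m²·s⁻².

B.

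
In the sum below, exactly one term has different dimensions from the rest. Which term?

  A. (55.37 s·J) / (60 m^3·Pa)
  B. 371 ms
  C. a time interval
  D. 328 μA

D.

Work out the base dimensions of each:
  A. [kg·m²·s⁻¹] / [kg·m²·s⁻²] = s
  B. s
  C. [time interval] = s
  D. A
All reduce to s except D., which is A.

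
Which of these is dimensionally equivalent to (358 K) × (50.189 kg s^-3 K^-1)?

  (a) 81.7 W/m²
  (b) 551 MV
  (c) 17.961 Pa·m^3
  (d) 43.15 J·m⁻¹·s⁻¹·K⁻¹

(a)

Reference: [K] · [kg·s⁻³·K⁻¹] = kg·s⁻³.
Each option:
  (a) W·m⁻² = J·s⁻¹·m⁻² = kg·s⁻³  ← same
  (b) V = J·C⁻¹ = kg·m²·s⁻³·A⁻¹
  (c) Pa·m³ = N·m⁻²·m³ = kg·m²·s⁻²
  (d) J·s⁻¹·m⁻¹·K⁻¹ = N·m·s⁻¹·m⁻¹·K⁻¹ = kg·m·s⁻³·K⁻¹
Only (a) matches kg·s⁻³.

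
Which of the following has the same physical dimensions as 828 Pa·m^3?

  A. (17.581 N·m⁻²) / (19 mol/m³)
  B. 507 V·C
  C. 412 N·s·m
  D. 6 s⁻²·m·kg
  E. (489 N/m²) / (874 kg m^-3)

B.

Reference: Pa·m³ = N·m⁻²·m³ = kg·m²·s⁻².
Each option:
  A. [kg·m⁻¹·s⁻²] / [m⁻³·mol] = kg·m²·s⁻²·mol⁻¹
  B. C·V = s·A·J·C⁻¹ = kg·m²·s⁻²  ← same
  C. N·m·s = kg·m·s⁻²·m·s = kg·m²·s⁻¹
  D. kg·m·s⁻²
  E. [kg·m⁻¹·s⁻²] / [kg·m⁻³] = m²·s⁻²
Only B. matches kg·m²·s⁻².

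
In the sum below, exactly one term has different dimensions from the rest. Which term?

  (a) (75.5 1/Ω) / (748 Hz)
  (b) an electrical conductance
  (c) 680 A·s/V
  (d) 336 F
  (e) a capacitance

(b)

Dimensions:
  (a) [kg⁻¹·m⁻²·s³·A²] / [s⁻¹] = kg⁻¹·m⁻²·s⁴·A²
  (b) [electrical conductance] = kg⁻¹·m⁻²·s³·A²
  (c) A·s·V⁻¹ = A·s·(J·C⁻¹)⁻¹ = kg⁻¹·m⁻²·s⁴·A²
  (d) F = C·V⁻¹ = kg⁻¹·m⁻²·s⁴·A²
  (e) [capacitance] = kg⁻¹·m⁻²·s⁴·A²
All reduce to kg⁻¹·m⁻²·s⁴·A² except (b), which is kg⁻¹·m⁻²·s³·A².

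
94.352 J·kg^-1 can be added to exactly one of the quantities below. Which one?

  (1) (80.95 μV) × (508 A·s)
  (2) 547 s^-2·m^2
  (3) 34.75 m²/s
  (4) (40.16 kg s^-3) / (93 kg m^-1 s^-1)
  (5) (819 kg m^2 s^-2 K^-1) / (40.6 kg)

Reference: J·kg⁻¹ = N·m·kg⁻¹ = m²·s⁻².
Each option:
  (1) [kg·m²·s⁻³·A⁻¹] · [s·A] = kg·m²·s⁻²
  (2) m²·s⁻²  ← same
  (3) m²·s⁻¹
  (4) [kg·s⁻³] / [kg·m⁻¹·s⁻¹] = m·s⁻²
  (5) [kg·m²·s⁻²·K⁻¹] / [kg] = m²·s⁻²·K⁻¹
Only (2) matches m²·s⁻².

(2)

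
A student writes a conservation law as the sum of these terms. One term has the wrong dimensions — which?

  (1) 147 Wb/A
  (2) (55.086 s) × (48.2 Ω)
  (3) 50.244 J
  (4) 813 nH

Dimensions:
  (1) Wb·A⁻¹ = V·s·A⁻¹ = kg·m²·s⁻²·A⁻²
  (2) [s] · [kg·m²·s⁻³·A⁻²] = kg·m²·s⁻²·A⁻²
  (3) J = N·m = kg·m²·s⁻²
  (4) H = V·s·A⁻¹ = kg·m²·s⁻²·A⁻²
All reduce to kg·m²·s⁻²·A⁻² except (3), which is kg·m²·s⁻².

(3)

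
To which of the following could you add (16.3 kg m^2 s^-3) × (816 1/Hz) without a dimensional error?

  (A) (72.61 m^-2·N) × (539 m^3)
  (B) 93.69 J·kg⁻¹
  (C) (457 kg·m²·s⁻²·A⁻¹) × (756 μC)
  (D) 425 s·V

Reference: [kg·m²·s⁻³] · [s] = kg·m²·s⁻².
Each option:
  (A) [kg·m⁻¹·s⁻²] · [m³] = kg·m²·s⁻²  ← same
  (B) J·kg⁻¹ = N·m·kg⁻¹ = m²·s⁻²
  (C) [kg·m²·s⁻²·A⁻¹] · [s·A] = kg·m²·s⁻¹
  (D) V·s = J·C⁻¹·s = kg·m²·s⁻²·A⁻¹
Only (A) matches kg·m²·s⁻².

(A)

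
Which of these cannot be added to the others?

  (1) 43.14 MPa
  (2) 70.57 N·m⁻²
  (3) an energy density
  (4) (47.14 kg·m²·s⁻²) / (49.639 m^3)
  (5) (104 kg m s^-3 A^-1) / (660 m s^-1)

Reduce each to base SI dimensions:
  (1) Pa = N·m⁻² = kg·m⁻¹·s⁻²
  (2) N·m⁻² = kg·m·s⁻²·m⁻² = kg·m⁻¹·s⁻²
  (3) [energy density] = kg·m⁻¹·s⁻²
  (4) [kg·m²·s⁻²] / [m³] = kg·m⁻¹·s⁻²
  (5) [kg·m·s⁻³·A⁻¹] / [m·s⁻¹] = kg·s⁻²·A⁻¹
All reduce to kg·m⁻¹·s⁻² except (5), which is kg·s⁻²·A⁻¹.

(5)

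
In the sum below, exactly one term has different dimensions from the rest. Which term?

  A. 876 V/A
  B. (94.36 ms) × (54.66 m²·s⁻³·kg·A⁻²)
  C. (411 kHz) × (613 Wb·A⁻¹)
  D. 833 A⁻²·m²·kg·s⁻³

B.

Expand each in SI base units:
  A. V·A⁻¹ = J·C⁻¹·A⁻¹ = kg·m²·s⁻³·A⁻²
  B. [s] · [kg·m²·s⁻³·A⁻²] = kg·m²·s⁻²·A⁻²
  C. [s⁻¹] · [kg·m²·s⁻²·A⁻²] = kg·m²·s⁻³·A⁻²
  D. kg·m²·s⁻³·A⁻²
All reduce to kg·m²·s⁻³·A⁻² except B., which is kg·m²·s⁻²·A⁻².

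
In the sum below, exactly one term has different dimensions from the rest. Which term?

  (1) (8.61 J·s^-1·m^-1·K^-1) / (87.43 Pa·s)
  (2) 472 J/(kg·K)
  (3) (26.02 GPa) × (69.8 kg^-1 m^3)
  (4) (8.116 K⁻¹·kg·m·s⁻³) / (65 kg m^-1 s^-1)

(3)

Reduce each to base SI dimensions:
  (1) [kg·m·s⁻³·K⁻¹] / [kg·m⁻¹·s⁻¹] = m²·s⁻²·K⁻¹
  (2) J·kg⁻¹·K⁻¹ = N·m·kg⁻¹·K⁻¹ = m²·s⁻²·K⁻¹
  (3) [kg·m⁻¹·s⁻²] · [kg⁻¹·m³] = m²·s⁻²
  (4) [kg·m·s⁻³·K⁻¹] / [kg·m⁻¹·s⁻¹] = m²·s⁻²·K⁻¹
All reduce to m²·s⁻²·K⁻¹ except (3), which is m²·s⁻².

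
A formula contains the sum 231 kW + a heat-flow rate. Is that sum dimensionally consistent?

Dimensions:
  231 kW:  W = J·s⁻¹ = kg·m²·s⁻³
  a heat-flow rate:  [heat-flow rate] = kg·m²·s⁻³
Both are kg·m²·s⁻³, so they have the same dimensions and can be added.

Yes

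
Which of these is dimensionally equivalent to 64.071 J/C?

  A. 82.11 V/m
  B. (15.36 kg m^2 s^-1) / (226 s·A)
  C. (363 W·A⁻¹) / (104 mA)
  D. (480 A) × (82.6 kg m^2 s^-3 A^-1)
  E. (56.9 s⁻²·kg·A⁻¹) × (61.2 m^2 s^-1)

E.

Reference: J·C⁻¹ = N·m·(s·A)⁻¹ = kg·m²·s⁻³·A⁻¹.
Each option:
  A. V·m⁻¹ = J·C⁻¹·m⁻¹ = kg·m·s⁻³·A⁻¹
  B. [kg·m²·s⁻¹] / [s·A] = kg·m²·s⁻²·A⁻¹
  C. [kg·m²·s⁻³·A⁻¹] / [A] = kg·m²·s⁻³·A⁻²
  D. [A] · [kg·m²·s⁻³·A⁻¹] = kg·m²·s⁻³
  E. [kg·s⁻²·A⁻¹] · [m²·s⁻¹] = kg·m²·s⁻³·A⁻¹  ← same
Only E. matches kg·m²·s⁻³·A⁻¹.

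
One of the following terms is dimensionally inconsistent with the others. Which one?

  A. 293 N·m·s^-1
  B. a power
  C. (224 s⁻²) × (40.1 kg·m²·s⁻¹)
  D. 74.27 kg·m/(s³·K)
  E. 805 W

Expand each in SI base units:
  A. N·m·s⁻¹ = kg·m·s⁻²·m·s⁻¹ = kg·m²·s⁻³
  B. [power] = kg·m²·s⁻³
  C. [s⁻²] · [kg·m²·s⁻¹] = kg·m²·s⁻³
  D. kg·m·s⁻³·K⁻¹
  E. W = J·s⁻¹ = kg·m²·s⁻³
All reduce to kg·m²·s⁻³ except D., which is kg·m·s⁻³·K⁻¹.

D.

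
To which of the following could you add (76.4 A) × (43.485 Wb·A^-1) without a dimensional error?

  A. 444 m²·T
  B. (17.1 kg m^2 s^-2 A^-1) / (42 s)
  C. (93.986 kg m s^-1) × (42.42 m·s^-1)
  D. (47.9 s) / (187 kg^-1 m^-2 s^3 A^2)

A.

Reference: [A] · [kg·m²·s⁻²·A⁻²] = kg·m²·s⁻²·A⁻¹.
Each option:
  A. T·m² = Wb·m⁻²·m² = kg·m²·s⁻²·A⁻¹  ← same
  B. [kg·m²·s⁻²·A⁻¹] / [s] = kg·m²·s⁻³·A⁻¹
  C. [kg·m·s⁻¹] · [m·s⁻¹] = kg·m²·s⁻²
  D. [s] / [kg⁻¹·m⁻²·s³·A²] = kg·m²·s⁻²·A⁻²
Only A. matches kg·m²·s⁻²·A⁻¹.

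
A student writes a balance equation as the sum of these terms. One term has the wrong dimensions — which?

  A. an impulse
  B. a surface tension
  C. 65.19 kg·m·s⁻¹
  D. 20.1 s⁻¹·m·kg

Dimensions:
  A. [impulse] = kg·m·s⁻¹
  B. [surface tension] = kg·s⁻²
  C. kg·m·s⁻¹
  D. kg·m·s⁻¹
All reduce to kg·m·s⁻¹ except B., which is kg·s⁻².

B.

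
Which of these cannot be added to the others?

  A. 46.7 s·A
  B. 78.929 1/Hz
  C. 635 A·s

B.

In SI base units:
  A. s·A
  B. Hz⁻¹ = (s⁻¹)⁻¹ = s
  C. A·s = s·A
All reduce to s·A except B., which is s.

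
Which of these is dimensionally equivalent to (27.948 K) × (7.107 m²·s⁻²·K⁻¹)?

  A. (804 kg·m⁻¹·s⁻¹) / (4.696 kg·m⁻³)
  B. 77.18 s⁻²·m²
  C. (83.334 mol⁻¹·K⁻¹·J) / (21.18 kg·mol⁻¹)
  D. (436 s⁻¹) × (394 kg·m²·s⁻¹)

B.

Reference: [K] · [m²·s⁻²·K⁻¹] = m²·s⁻².
Each option:
  A. [kg·m⁻¹·s⁻¹] / [kg·m⁻³] = m²·s⁻¹
  B. m²·s⁻²  ← same
  C. [kg·m²·s⁻²·K⁻¹·mol⁻¹] / [kg·mol⁻¹] = m²·s⁻²·K⁻¹
  D. [s⁻¹] · [kg·m²·s⁻¹] = kg·m²·s⁻²
Only B. matches m²·s⁻².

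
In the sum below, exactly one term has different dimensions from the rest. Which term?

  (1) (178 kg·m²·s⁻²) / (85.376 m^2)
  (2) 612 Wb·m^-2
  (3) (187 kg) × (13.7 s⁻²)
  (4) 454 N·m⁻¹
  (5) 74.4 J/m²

(2)

Dimensions:
  (1) [kg·m²·s⁻²] / [m²] = kg·s⁻²
  (2) Wb·m⁻² = V·s·m⁻² = kg·s⁻²·A⁻¹
  (3) [kg] · [s⁻²] = kg·s⁻²
  (4) N·m⁻¹ = kg·m·s⁻²·m⁻¹ = kg·s⁻²
  (5) J·m⁻² = N·m·m⁻² = kg·s⁻²
All reduce to kg·s⁻² except (2), which is kg·s⁻²·A⁻¹.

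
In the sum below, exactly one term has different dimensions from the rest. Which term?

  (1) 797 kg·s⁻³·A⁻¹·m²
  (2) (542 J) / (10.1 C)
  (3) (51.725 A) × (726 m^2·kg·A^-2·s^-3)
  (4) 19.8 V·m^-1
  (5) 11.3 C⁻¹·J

Expand each in SI base units:
  (1) kg·m²·s⁻³·A⁻¹
  (2) [kg·m²·s⁻²] / [s·A] = kg·m²·s⁻³·A⁻¹
  (3) [A] · [kg·m²·s⁻³·A⁻²] = kg·m²·s⁻³·A⁻¹
  (4) V·m⁻¹ = J·C⁻¹·m⁻¹ = kg·m·s⁻³·A⁻¹
  (5) J·C⁻¹ = N·m·(s·A)⁻¹ = kg·m²·s⁻³·A⁻¹
All reduce to kg·m²·s⁻³·A⁻¹ except (4), which is kg·m·s⁻³·A⁻¹.

(4)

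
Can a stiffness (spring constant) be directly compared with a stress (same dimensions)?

No

Work out the base dimensions of each:
  a stiffness (spring constant):  [stiffness (spring constant)] = kg·s⁻²
  a stress:  [stress] = kg·m⁻¹·s⁻²
kg·s⁻² ≠ kg·m⁻¹·s⁻², so they cannot be added.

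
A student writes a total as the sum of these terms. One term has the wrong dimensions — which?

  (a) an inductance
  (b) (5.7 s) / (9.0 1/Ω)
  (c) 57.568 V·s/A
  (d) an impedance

Dimensions:
  (a) [inductance] = kg·m²·s⁻²·A⁻²
  (b) [s] / [kg⁻¹·m⁻²·s³·A²] = kg·m²·s⁻²·A⁻²
  (c) V·s·A⁻¹ = J·C⁻¹·s·A⁻¹ = kg·m²·s⁻²·A⁻²
  (d) [impedance] = kg·m²·s⁻³·A⁻²
All reduce to kg·m²·s⁻²·A⁻² except (d), which is kg·m²·s⁻³·A⁻².

(d)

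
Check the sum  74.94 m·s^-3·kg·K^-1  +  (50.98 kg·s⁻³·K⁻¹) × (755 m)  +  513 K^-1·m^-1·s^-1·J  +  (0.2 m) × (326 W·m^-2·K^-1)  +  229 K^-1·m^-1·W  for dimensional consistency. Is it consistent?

Yes

Dimensions:
  74.94 m·s^-3·kg·K^-1:  kg·m·s⁻³·K⁻¹
  (50.98 kg·s⁻³·K⁻¹) × (755 m):  [kg·s⁻³·K⁻¹] · [m] = kg·m·s⁻³·K⁻¹
  513 K^-1·m^-1·s^-1·J:  J·s⁻¹·m⁻¹·K⁻¹ = N·m·s⁻¹·m⁻¹·K⁻¹ = kg·m·s⁻³·K⁻¹
  (0.2 m) × (326 W·m^-2·K^-1):  [m] · [kg·s⁻³·K⁻¹] = kg·m·s⁻³·K⁻¹
  229 K^-1·m^-1·W:  W·m⁻¹·K⁻¹ = J·s⁻¹·m⁻¹·K⁻¹ = kg·m·s⁻³·K⁻¹
Every term reduces to kg·m·s⁻³·K⁻¹.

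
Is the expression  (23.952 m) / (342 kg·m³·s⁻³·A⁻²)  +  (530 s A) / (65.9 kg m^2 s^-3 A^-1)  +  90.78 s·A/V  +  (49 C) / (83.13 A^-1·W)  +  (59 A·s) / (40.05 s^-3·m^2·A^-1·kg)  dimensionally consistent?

Reduce each to base SI dimensions:
  (23.952 m) / (342 kg·m³·s⁻³·A⁻²):  [m] / [kg·m³·s⁻³·A⁻²] = kg⁻¹·m⁻²·s³·A²
  (530 s A) / (65.9 kg m^2 s^-3 A^-1):  [s·A] / [kg·m²·s⁻³·A⁻¹] = kg⁻¹·m⁻²·s⁴·A²
  90.78 s·A/V:  A·s·V⁻¹ = A·s·(J·C⁻¹)⁻¹ = kg⁻¹·m⁻²·s⁴·A²
  (49 C) / (83.13 A^-1·W):  [s·A] / [kg·m²·s⁻³·A⁻¹] = kg⁻¹·m⁻²·s⁴·A²
  (59 A·s) / (40.05 s^-3·m^2·A^-1·kg):  [s·A] / [kg·m²·s⁻³·A⁻¹] = kg⁻¹·m⁻²·s⁴·A²
The terms do not share a single dimension (kg⁻¹·m⁻²·s³·A² vs kg⁻¹·m⁻²·s⁴·A²).

No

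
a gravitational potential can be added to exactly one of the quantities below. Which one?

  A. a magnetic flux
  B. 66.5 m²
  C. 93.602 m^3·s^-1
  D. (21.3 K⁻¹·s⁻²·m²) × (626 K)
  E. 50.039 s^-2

D.

Reference: [gravitational potential] = m²·s⁻².
Each option:
  A. [magnetic flux] = kg·m²·s⁻²·A⁻¹
  B. m²
  C. m³·s⁻¹
  D. [m²·s⁻²·K⁻¹] · [K] = m²·s⁻²  ← same
  E. s⁻²
Only D. matches m²·s⁻².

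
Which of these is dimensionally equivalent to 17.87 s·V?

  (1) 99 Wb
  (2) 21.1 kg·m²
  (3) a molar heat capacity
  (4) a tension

Reference: V·s = J·C⁻¹·s = kg·m²·s⁻²·A⁻¹.
Each option:
  (1) Wb = V·s = kg·m²·s⁻²·A⁻¹  ← same
  (2) kg·m²
  (3) [molar heat capacity] = kg·m²·s⁻²·K⁻¹·mol⁻¹
  (4) [tension] = kg·m·s⁻²
Only (1) matches kg·m²·s⁻²·A⁻¹.

(1)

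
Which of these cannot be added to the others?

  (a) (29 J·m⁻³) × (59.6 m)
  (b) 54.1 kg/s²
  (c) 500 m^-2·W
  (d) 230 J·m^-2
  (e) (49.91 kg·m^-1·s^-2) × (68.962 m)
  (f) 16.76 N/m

(c)

Dimensions:
  (a) [kg·m⁻¹·s⁻²] · [m] = kg·s⁻²
  (b) kg·s⁻²
  (c) W·m⁻² = J·s⁻¹·m⁻² = kg·s⁻³
  (d) J·m⁻² = N·m·m⁻² = kg·s⁻²
  (e) [kg·m⁻¹·s⁻²] · [m] = kg·s⁻²
  (f) N·m⁻¹ = kg·m·s⁻²·m⁻¹ = kg·s⁻²
All reduce to kg·s⁻² except (c), which is kg·s⁻³.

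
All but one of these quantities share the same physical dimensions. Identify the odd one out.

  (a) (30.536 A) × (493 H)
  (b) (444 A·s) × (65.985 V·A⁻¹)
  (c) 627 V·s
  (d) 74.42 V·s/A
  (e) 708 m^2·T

(d)

Dimensions:
  (a) [A] · [kg·m²·s⁻²·A⁻²] = kg·m²·s⁻²·A⁻¹
  (b) [s·A] · [kg·m²·s⁻³·A⁻²] = kg·m²·s⁻²·A⁻¹
  (c) V·s = J·C⁻¹·s = kg·m²·s⁻²·A⁻¹
  (d) V·s·A⁻¹ = J·C⁻¹·s·A⁻¹ = kg·m²·s⁻²·A⁻²
  (e) T·m² = Wb·m⁻²·m² = kg·m²·s⁻²·A⁻¹
All reduce to kg·m²·s⁻²·A⁻¹ except (d), which is kg·m²·s⁻²·A⁻².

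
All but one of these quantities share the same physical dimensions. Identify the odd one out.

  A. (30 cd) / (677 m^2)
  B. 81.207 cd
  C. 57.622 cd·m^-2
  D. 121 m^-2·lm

Work out the base dimensions of each:
  A. [cd] / [m²] = m⁻²·cd
  B. cd
  C. cd·m⁻² = m⁻²·cd
  D. lm·m⁻² = cd·m⁻² = m⁻²·cd
All reduce to m⁻²·cd except B., which is cd.

B.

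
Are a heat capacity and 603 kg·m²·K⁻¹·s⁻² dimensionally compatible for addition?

Yes

Expand each in SI base units:
  a heat capacity:  [heat capacity] = kg·m²·s⁻²·K⁻¹
  603 kg·m²·K⁻¹·s⁻²:  kg·m²·s⁻²·K⁻¹
Both are kg·m²·s⁻²·K⁻¹, so they have the same dimensions and can be added.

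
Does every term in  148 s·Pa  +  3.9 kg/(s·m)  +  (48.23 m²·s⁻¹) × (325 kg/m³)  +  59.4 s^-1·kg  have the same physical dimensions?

Reduce each to base SI dimensions:
  148 s·Pa:  Pa·s = N·m⁻²·s = kg·m⁻¹·s⁻¹
  3.9 kg/(s·m):  kg·m⁻¹·s⁻¹
  (48.23 m²·s⁻¹) × (325 kg/m³):  [m²·s⁻¹] · [kg·m⁻³] = kg·m⁻¹·s⁻¹
  59.4 s^-1·kg:  kg·s⁻¹
The terms do not share a single dimension (kg·m⁻¹·s⁻¹ vs kg·s⁻¹).

No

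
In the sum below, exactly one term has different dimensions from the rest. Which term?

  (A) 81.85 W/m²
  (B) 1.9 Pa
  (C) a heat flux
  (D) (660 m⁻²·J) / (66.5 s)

(B)

Reduce each to base SI dimensions:
  (A) W·m⁻² = J·s⁻¹·m⁻² = kg·s⁻³
  (B) Pa = N·m⁻² = kg·m⁻¹·s⁻²
  (C) [heat flux] = kg·s⁻³
  (D) [kg·s⁻²] / [s] = kg·s⁻³
All reduce to kg·s⁻³ except (B), which is kg·m⁻¹·s⁻².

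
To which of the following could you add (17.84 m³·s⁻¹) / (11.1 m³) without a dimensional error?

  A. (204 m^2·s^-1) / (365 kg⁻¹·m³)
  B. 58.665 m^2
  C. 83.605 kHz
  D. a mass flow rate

C.

Reference: [m³·s⁻¹] / [m³] = s⁻¹.
Each option:
  A. [m²·s⁻¹] / [kg⁻¹·m³] = kg·m⁻¹·s⁻¹
  B. m²
  C. Hz = s⁻¹  ← same
  D. [mass flow rate] = kg·s⁻¹
Only C. matches s⁻¹.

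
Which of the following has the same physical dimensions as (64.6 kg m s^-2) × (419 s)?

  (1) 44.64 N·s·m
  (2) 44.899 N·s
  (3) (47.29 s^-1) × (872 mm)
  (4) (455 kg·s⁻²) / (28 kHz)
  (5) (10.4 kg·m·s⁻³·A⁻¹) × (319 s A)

(2)

Reference: [kg·m·s⁻²] · [s] = kg·m·s⁻¹.
Each option:
  (1) N·m·s = kg·m·s⁻²·m·s = kg·m²·s⁻¹
  (2) N·s = kg·m·s⁻²·s = kg·m·s⁻¹  ← same
  (3) [s⁻¹] · [m] = m·s⁻¹
  (4) [kg·s⁻²] / [s⁻¹] = kg·s⁻¹
  (5) [kg·m·s⁻³·A⁻¹] · [s·A] = kg·m·s⁻²
Only (2) matches kg·m·s⁻¹.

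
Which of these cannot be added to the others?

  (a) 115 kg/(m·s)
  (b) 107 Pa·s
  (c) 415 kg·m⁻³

Expand each in SI base units:
  (a) kg·m⁻¹·s⁻¹
  (b) Pa·s = N·m⁻²·s = kg·m⁻¹·s⁻¹
  (c) kg·m⁻³
All reduce to kg·m⁻¹·s⁻¹ except (c), which is kg·m⁻³.

(c)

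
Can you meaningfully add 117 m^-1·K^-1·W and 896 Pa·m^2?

No

Reduce each to base SI dimensions:
  117 m^-1·K^-1·W:  W·m⁻¹·K⁻¹ = J·s⁻¹·m⁻¹·K⁻¹ = kg·m·s⁻³·K⁻¹
  896 Pa·m^2:  Pa·m² = N·m⁻²·m² = kg·m·s⁻²
kg·m·s⁻³·K⁻¹ ≠ kg·m·s⁻², so they cannot be added.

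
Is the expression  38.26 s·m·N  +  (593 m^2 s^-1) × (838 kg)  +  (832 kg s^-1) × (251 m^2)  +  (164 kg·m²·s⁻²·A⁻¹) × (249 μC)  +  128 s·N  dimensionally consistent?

No

Dimensions:
  38.26 s·m·N:  N·m·s = kg·m·s⁻²·m·s = kg·m²·s⁻¹
  (593 m^2 s^-1) × (838 kg):  [m²·s⁻¹] · [kg] = kg·m²·s⁻¹
  (832 kg s^-1) × (251 m^2):  [kg·s⁻¹] · [m²] = kg·m²·s⁻¹
  (164 kg·m²·s⁻²·A⁻¹) × (249 μC):  [kg·m²·s⁻²·A⁻¹] · [s·A] = kg·m²·s⁻¹
  128 s·N:  N·s = kg·m·s⁻²·s = kg·m·s⁻¹
The terms do not share a single dimension (kg·m²·s⁻¹ vs kg·m·s⁻¹).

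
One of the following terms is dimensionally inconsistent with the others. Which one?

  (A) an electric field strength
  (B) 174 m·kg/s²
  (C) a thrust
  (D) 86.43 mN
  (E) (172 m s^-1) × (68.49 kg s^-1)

Dimensions:
  (A) [electric field strength] = kg·m·s⁻³·A⁻¹
  (B) kg·m·s⁻²
  (C) [thrust] = kg·m·s⁻²
  (D) N = kg·m·s⁻²
  (E) [m·s⁻¹] · [kg·s⁻¹] = kg·m·s⁻²
All reduce to kg·m·s⁻² except (A), which is kg·m·s⁻³·A⁻¹.

(A)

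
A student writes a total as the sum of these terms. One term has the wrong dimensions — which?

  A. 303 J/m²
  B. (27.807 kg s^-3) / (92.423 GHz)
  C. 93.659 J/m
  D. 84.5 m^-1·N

C.

Work out the base dimensions of each:
  A. J·m⁻² = N·m·m⁻² = kg·s⁻²
  B. [kg·s⁻³] / [s⁻¹] = kg·s⁻²
  C. J·m⁻¹ = N·m·m⁻¹ = kg·m·s⁻²
  D. N·m⁻¹ = kg·m·s⁻²·m⁻¹ = kg·s⁻²
All reduce to kg·s⁻² except C., which is kg·m·s⁻².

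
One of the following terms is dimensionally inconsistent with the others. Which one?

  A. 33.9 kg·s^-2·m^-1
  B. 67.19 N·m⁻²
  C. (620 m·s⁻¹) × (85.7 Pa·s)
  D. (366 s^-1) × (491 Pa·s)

Work out the base dimensions of each:
  A. kg·m⁻¹·s⁻²
  B. N·m⁻² = kg·m·s⁻²·m⁻² = kg·m⁻¹·s⁻²
  C. [m·s⁻¹] · [kg·m⁻¹·s⁻¹] = kg·s⁻²
  D. [s⁻¹] · [kg·m⁻¹·s⁻¹] = kg·m⁻¹·s⁻²
All reduce to kg·m⁻¹·s⁻² except C., which is kg·s⁻².

C.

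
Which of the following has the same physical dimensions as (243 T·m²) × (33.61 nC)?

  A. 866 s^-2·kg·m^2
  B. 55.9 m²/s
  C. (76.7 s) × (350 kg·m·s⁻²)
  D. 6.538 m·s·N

D.

Reference: [kg·m²·s⁻²·A⁻¹] · [s·A] = kg·m²·s⁻¹.
Each option:
  A. kg·m²·s⁻²
  B. m²·s⁻¹
  C. [s] · [kg·m·s⁻²] = kg·m·s⁻¹
  D. N·m·s = kg·m·s⁻²·m·s = kg·m²·s⁻¹  ← same
Only D. matches kg·m²·s⁻¹.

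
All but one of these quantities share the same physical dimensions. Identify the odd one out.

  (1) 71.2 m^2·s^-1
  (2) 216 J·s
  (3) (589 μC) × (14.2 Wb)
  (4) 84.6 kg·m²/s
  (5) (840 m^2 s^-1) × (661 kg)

(1)

Work out the base dimensions of each:
  (1) m²·s⁻¹
  (2) J·s = N·m·s = kg·m²·s⁻¹
  (3) [s·A] · [kg·m²·s⁻²·A⁻¹] = kg·m²·s⁻¹
  (4) kg·m²·s⁻¹
  (5) [m²·s⁻¹] · [kg] = kg·m²·s⁻¹
All reduce to kg·m²·s⁻¹ except (1), which is m²·s⁻¹.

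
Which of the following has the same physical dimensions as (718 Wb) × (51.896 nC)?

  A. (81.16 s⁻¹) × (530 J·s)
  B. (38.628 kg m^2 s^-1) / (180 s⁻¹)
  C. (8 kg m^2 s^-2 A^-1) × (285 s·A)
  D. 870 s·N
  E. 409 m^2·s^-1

C.

Reference: [kg·m²·s⁻²·A⁻¹] · [s·A] = kg·m²·s⁻¹.
Each option:
  A. [s⁻¹] · [kg·m²·s⁻¹] = kg·m²·s⁻²
  B. [kg·m²·s⁻¹] / [s⁻¹] = kg·m²
  C. [kg·m²·s⁻²·A⁻¹] · [s·A] = kg·m²·s⁻¹  ← same
  D. N·s = kg·m·s⁻²·s = kg·m·s⁻¹
  E. m²·s⁻¹
Only C. matches kg·m²·s⁻¹.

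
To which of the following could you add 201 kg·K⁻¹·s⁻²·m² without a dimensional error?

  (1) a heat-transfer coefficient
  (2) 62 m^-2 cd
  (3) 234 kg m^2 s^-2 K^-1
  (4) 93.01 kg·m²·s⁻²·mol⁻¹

Reference: kg·m²·s⁻²·K⁻¹.
Each option:
  (1) [heat-transfer coefficient] = kg·s⁻³·K⁻¹
  (2) m⁻²·cd
  (3) kg·m²·s⁻²·K⁻¹  ← same
  (4) kg·m²·s⁻²·mol⁻¹
Only (3) matches kg·m²·s⁻²·K⁻¹.

(3)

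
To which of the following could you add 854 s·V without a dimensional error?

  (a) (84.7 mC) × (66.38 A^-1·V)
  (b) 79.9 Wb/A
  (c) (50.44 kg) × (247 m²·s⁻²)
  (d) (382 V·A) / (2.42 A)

Reference: V·s = J·C⁻¹·s = kg·m²·s⁻²·A⁻¹.
Each option:
  (a) [s·A] · [kg·m²·s⁻³·A⁻²] = kg·m²·s⁻²·A⁻¹  ← same
  (b) Wb·A⁻¹ = V·s·A⁻¹ = kg·m²·s⁻²·A⁻²
  (c) [kg] · [m²·s⁻²] = kg·m²·s⁻²
  (d) [kg·m²·s⁻³] / [A] = kg·m²·s⁻³·A⁻¹
Only (a) matches kg·m²·s⁻²·A⁻¹.

(a)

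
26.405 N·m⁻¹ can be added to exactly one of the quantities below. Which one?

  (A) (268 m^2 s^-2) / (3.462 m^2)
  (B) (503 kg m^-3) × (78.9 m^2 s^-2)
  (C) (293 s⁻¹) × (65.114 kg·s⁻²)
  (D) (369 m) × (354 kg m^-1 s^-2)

(D)

Reference: N·m⁻¹ = kg·m·s⁻²·m⁻¹ = kg·s⁻².
Each option:
  (A) [m²·s⁻²] / [m²] = s⁻²
  (B) [kg·m⁻³] · [m²·s⁻²] = kg·m⁻¹·s⁻²
  (C) [s⁻¹] · [kg·s⁻²] = kg·s⁻³
  (D) [m] · [kg·m⁻¹·s⁻²] = kg·s⁻²  ← same
Only (D) matches kg·s⁻².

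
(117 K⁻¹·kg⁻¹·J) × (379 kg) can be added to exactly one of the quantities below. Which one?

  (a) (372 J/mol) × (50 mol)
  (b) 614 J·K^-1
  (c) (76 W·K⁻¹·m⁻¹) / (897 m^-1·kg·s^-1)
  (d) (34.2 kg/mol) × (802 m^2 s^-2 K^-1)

(b)

Reference: [m²·s⁻²·K⁻¹] · [kg] = kg·m²·s⁻²·K⁻¹.
Each option:
  (a) [kg·m²·s⁻²·mol⁻¹] · [mol] = kg·m²·s⁻²
  (b) J·K⁻¹ = N·m·K⁻¹ = kg·m²·s⁻²·K⁻¹  ← same
  (c) [kg·m·s⁻³·K⁻¹] / [kg·m⁻¹·s⁻¹] = m²·s⁻²·K⁻¹
  (d) [kg·mol⁻¹] · [m²·s⁻²·K⁻¹] = kg·m²·s⁻²·K⁻¹·mol⁻¹
Only (b) matches kg·m²·s⁻²·K⁻¹.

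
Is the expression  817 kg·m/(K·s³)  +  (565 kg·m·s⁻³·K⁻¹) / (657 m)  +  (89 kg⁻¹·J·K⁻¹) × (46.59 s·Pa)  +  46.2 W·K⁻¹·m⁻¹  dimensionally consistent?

Expand each in SI base units:
  817 kg·m/(K·s³):  kg·m·s⁻³·K⁻¹
  (565 kg·m·s⁻³·K⁻¹) / (657 m):  [kg·m·s⁻³·K⁻¹] / [m] = kg·s⁻³·K⁻¹
  (89 kg⁻¹·J·K⁻¹) × (46.59 s·Pa):  [m²·s⁻²·K⁻¹] · [kg·m⁻¹·s⁻¹] = kg·m·s⁻³·K⁻¹
  46.2 W·K⁻¹·m⁻¹:  W·m⁻¹·K⁻¹ = J·s⁻¹·m⁻¹·K⁻¹ = kg·m·s⁻³·K⁻¹
The terms do not share a single dimension (kg·m·s⁻³·K⁻¹ vs kg·s⁻³·K⁻¹).

No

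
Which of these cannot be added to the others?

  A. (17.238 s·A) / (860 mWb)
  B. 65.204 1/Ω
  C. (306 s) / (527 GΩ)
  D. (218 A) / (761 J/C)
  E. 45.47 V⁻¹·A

C.

Reduce each to base SI dimensions:
  A. [s·A] / [kg·m²·s⁻²·A⁻¹] = kg⁻¹·m⁻²·s³·A²
  B. Ω⁻¹ = (V·A⁻¹)⁻¹ = kg⁻¹·m⁻²·s³·A²
  C. [s] / [kg·m²·s⁻³·A⁻²] = kg⁻¹·m⁻²·s⁴·A²
  D. [A] / [kg·m²·s⁻³·A⁻¹] = kg⁻¹·m⁻²·s³·A²
  E. A·V⁻¹ = A·(J·C⁻¹)⁻¹ = kg⁻¹·m⁻²·s³·A²
All reduce to kg⁻¹·m⁻²·s³·A² except C., which is kg⁻¹·m⁻²·s⁴·A².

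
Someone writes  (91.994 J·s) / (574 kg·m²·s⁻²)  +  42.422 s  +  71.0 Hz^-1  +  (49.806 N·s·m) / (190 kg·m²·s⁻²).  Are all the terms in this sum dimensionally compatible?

Reduce each to base SI dimensions:
  (91.994 J·s) / (574 kg·m²·s⁻²):  [kg·m²·s⁻¹] / [kg·m²·s⁻²] = s
  42.422 s:  s
  71.0 Hz^-1:  Hz⁻¹ = (s⁻¹)⁻¹ = s
  (49.806 N·s·m) / (190 kg·m²·s⁻²):  [kg·m²·s⁻¹] / [kg·m²·s⁻²] = s
Every term reduces to s.

Yes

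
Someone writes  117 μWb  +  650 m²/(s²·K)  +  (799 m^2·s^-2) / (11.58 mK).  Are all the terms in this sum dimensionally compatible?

No

Expand each in SI base units:
  117 μWb:  Wb = V·s = kg·m²·s⁻²·A⁻¹
  650 m²/(s²·K):  m²·s⁻²·K⁻¹
  (799 m^2·s^-2) / (11.58 mK):  [m²·s⁻²] / [K] = m²·s⁻²·K⁻¹
The terms do not share a single dimension (kg·m²·s⁻²·A⁻¹ vs m²·s⁻²·K⁻¹).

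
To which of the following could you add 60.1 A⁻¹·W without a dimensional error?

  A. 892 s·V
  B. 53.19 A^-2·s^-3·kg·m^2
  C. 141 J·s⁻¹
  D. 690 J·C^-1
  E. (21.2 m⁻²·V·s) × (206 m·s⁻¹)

D.

Reference: W·A⁻¹ = J·s⁻¹·A⁻¹ = kg·m²·s⁻³·A⁻¹.
Each option:
  A. V·s = J·C⁻¹·s = kg·m²·s⁻²·A⁻¹
  B. kg·m²·s⁻³·A⁻²
  C. J·s⁻¹ = N·m·s⁻¹ = kg·m²·s⁻³
  D. J·C⁻¹ = N·m·(s·A)⁻¹ = kg·m²·s⁻³·A⁻¹  ← same
  E. [kg·s⁻²·A⁻¹] · [m·s⁻¹] = kg·m·s⁻³·A⁻¹
Only D. matches kg·m²·s⁻³·A⁻¹.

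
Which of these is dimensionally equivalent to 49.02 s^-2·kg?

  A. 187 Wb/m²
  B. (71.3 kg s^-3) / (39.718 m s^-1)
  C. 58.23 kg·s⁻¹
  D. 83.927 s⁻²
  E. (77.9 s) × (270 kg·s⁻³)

E.

Reference: kg·s⁻².
Each option:
  A. Wb·m⁻² = V·s·m⁻² = kg·s⁻²·A⁻¹
  B. [kg·s⁻³] / [m·s⁻¹] = kg·m⁻¹·s⁻²
  C. kg·s⁻¹
  D. s⁻²
  E. [s] · [kg·s⁻³] = kg·s⁻²  ← same
Only E. matches kg·s⁻².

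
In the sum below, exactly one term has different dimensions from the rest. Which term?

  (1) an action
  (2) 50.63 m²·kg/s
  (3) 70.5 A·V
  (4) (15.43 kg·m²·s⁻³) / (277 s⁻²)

(3)

Reduce each to base SI dimensions:
  (1) [action] = kg·m²·s⁻¹
  (2) kg·m²·s⁻¹
  (3) V·A = J·C⁻¹·A = kg·m²·s⁻³
  (4) [kg·m²·s⁻³] / [s⁻²] = kg·m²·s⁻¹
All reduce to kg·m²·s⁻¹ except (3), which is kg·m²·s⁻³.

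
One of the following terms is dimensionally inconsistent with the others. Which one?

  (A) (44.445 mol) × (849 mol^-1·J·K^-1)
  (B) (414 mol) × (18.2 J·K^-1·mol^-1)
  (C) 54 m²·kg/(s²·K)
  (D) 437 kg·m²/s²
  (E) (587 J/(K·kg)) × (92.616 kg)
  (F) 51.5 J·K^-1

(D)

In SI base units:
  (A) [mol] · [kg·m²·s⁻²·K⁻¹·mol⁻¹] = kg·m²·s⁻²·K⁻¹
  (B) [mol] · [kg·m²·s⁻²·K⁻¹·mol⁻¹] = kg·m²·s⁻²·K⁻¹
  (C) kg·m²·s⁻²·K⁻¹
  (D) kg·m²·s⁻²
  (E) [m²·s⁻²·K⁻¹] · [kg] = kg·m²·s⁻²·K⁻¹
  (F) J·K⁻¹ = N·m·K⁻¹ = kg·m²·s⁻²·K⁻¹
All reduce to kg·m²·s⁻²·K⁻¹ except (D), which is kg·m²·s⁻².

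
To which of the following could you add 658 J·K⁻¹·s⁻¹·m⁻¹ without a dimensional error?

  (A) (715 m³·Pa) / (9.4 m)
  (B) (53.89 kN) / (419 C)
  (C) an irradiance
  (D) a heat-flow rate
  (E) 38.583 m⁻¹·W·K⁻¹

Reference: J·s⁻¹·m⁻¹·K⁻¹ = N·m·s⁻¹·m⁻¹·K⁻¹ = kg·m·s⁻³·K⁻¹.
Each option:
  (A) [kg·m²·s⁻²] / [m] = kg·m·s⁻²
  (B) [kg·m·s⁻²] / [s·A] = kg·m·s⁻³·A⁻¹
  (C) [irradiance] = kg·s⁻³
  (D) [heat-flow rate] = kg·m²·s⁻³
  (E) W·m⁻¹·K⁻¹ = J·s⁻¹·m⁻¹·K⁻¹ = kg·m·s⁻³·K⁻¹  ← same
Only (E) matches kg·m·s⁻³·K⁻¹.

(E)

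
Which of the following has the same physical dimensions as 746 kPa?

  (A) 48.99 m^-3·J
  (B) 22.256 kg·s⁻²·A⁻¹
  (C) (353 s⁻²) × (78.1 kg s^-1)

Reference: Pa = N·m⁻² = kg·m⁻¹·s⁻².
Each option:
  (A) J·m⁻³ = N·m·m⁻³ = kg·m⁻¹·s⁻²  ← same
  (B) kg·s⁻²·A⁻¹
  (C) [s⁻²] · [kg·s⁻¹] = kg·s⁻³
Only (A) matches kg·m⁻¹·s⁻².

(A)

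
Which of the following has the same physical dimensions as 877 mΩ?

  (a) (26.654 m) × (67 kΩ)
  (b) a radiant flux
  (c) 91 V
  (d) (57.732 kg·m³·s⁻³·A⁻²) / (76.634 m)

Reference: Ω = V·A⁻¹ = kg·m²·s⁻³·A⁻².
Each option:
  (a) [m] · [kg·m²·s⁻³·A⁻²] = kg·m³·s⁻³·A⁻²
  (b) [radiant flux] = kg·m²·s⁻³
  (c) V = J·C⁻¹ = kg·m²·s⁻³·A⁻¹
  (d) [kg·m³·s⁻³·A⁻²] / [m] = kg·m²·s⁻³·A⁻²  ← same
Only (d) matches kg·m²·s⁻³·A⁻².

(d)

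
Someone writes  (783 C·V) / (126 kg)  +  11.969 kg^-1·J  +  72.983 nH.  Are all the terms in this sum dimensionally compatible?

Dimensions:
  (783 C·V) / (126 kg):  [kg·m²·s⁻²] / [kg] = m²·s⁻²
  11.969 kg^-1·J:  J·kg⁻¹ = N·m·kg⁻¹ = m²·s⁻²
  72.983 nH:  H = V·s·A⁻¹ = kg·m²·s⁻²·A⁻²
The terms do not share a single dimension (kg·m²·s⁻²·A⁻² vs m²·s⁻²).

No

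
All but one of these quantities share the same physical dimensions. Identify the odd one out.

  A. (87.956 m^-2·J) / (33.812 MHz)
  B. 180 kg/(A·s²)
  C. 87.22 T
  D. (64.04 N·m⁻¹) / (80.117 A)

A.

Expand each in SI base units:
  A. [kg·s⁻²] / [s⁻¹] = kg·s⁻¹
  B. kg·s⁻²·A⁻¹
  C. T = Wb·m⁻² = kg·s⁻²·A⁻¹
  D. [kg·s⁻²] / [A] = kg·s⁻²·A⁻¹
All reduce to kg·s⁻²·A⁻¹ except A., which is kg·s⁻¹.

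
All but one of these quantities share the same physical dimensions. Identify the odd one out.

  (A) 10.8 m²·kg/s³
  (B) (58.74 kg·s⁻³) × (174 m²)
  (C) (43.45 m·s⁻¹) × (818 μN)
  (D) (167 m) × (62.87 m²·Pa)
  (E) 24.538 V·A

(D)

Work out the base dimensions of each:
  (A) kg·m²·s⁻³
  (B) [kg·s⁻³] · [m²] = kg·m²·s⁻³
  (C) [m·s⁻¹] · [kg·m·s⁻²] = kg·m²·s⁻³
  (D) [m] · [kg·m·s⁻²] = kg·m²·s⁻²
  (E) V·A = J·C⁻¹·A = kg·m²·s⁻³
All reduce to kg·m²·s⁻³ except (D), which is kg·m²·s⁻².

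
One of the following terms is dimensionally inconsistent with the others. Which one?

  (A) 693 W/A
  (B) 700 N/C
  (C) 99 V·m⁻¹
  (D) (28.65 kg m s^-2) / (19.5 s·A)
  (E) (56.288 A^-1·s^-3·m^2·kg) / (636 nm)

(A)

Work out the base dimensions of each:
  (A) W·A⁻¹ = J·s⁻¹·A⁻¹ = kg·m²·s⁻³·A⁻¹
  (B) N·C⁻¹ = kg·m·s⁻²·(s·A)⁻¹ = kg·m·s⁻³·A⁻¹
  (C) V·m⁻¹ = J·C⁻¹·m⁻¹ = kg·m·s⁻³·A⁻¹
  (D) [kg·m·s⁻²] / [s·A] = kg·m·s⁻³·A⁻¹
  (E) [kg·m²·s⁻³·A⁻¹] / [m] = kg·m·s⁻³·A⁻¹
All reduce to kg·m·s⁻³·A⁻¹ except (A), which is kg·m²·s⁻³·A⁻¹.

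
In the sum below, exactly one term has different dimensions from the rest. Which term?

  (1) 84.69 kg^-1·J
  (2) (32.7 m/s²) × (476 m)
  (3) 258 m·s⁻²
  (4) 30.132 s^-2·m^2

Reduce each to base SI dimensions:
  (1) J·kg⁻¹ = N·m·kg⁻¹ = m²·s⁻²
  (2) [m·s⁻²] · [m] = m²·s⁻²
  (3) m·s⁻²
  (4) m²·s⁻²
All reduce to m²·s⁻² except (3), which is m·s⁻².

(3)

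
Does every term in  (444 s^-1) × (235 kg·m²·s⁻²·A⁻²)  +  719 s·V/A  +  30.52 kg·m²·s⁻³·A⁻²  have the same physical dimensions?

Work out the base dimensions of each:
  (444 s^-1) × (235 kg·m²·s⁻²·A⁻²):  [s⁻¹] · [kg·m²·s⁻²·A⁻²] = kg·m²·s⁻³·A⁻²
  719 s·V/A:  V·s·A⁻¹ = J·C⁻¹·s·A⁻¹ = kg·m²·s⁻²·A⁻²
  30.52 kg·m²·s⁻³·A⁻²:  kg·m²·s⁻³·A⁻²
The terms do not share a single dimension (kg·m²·s⁻²·A⁻² vs kg·m²·s⁻³·A⁻²).

No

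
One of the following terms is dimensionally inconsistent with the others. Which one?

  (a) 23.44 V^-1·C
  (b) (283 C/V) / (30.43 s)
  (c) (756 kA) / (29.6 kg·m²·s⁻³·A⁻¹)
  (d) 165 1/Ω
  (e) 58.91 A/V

(a)

Dimensions:
  (a) C·V⁻¹ = s·A·(J·C⁻¹)⁻¹ = kg⁻¹·m⁻²·s⁴·A²
  (b) [kg⁻¹·m⁻²·s⁴·A²] / [s] = kg⁻¹·m⁻²·s³·A²
  (c) [A] / [kg·m²·s⁻³·A⁻¹] = kg⁻¹·m⁻²·s³·A²
  (d) Ω⁻¹ = (V·A⁻¹)⁻¹ = kg⁻¹·m⁻²·s³·A²
  (e) A·V⁻¹ = A·(J·C⁻¹)⁻¹ = kg⁻¹·m⁻²·s³·A²
All reduce to kg⁻¹·m⁻²·s³·A² except (a), which is kg⁻¹·m⁻²·s⁴·A².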